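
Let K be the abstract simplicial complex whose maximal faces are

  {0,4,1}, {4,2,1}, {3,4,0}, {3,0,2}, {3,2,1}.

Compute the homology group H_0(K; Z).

H_0 = Z.

Take the total order 0 < 1 < 2 < 3 < 4 on the vertex set. Then K (dimension 2) consists of the simplices:

  0-simplices (5): [0], [1], [2], [3], [4]
  1-simplices (10): [0,1], [0,2], [0,3], [0,4], [1,2], [1,3], [1,4], [2,3], [2,4], [3,4]
  2-simplices (5): [0,1,4], [0,2,3], [0,3,4], [1,2,3], [1,2,4]

so the chain groups are C_0 ≅ Z^5, C_1 ≅ Z^10, C_2 ≅ Z^5.

∂_1: C_1 → C_0 is given by ∂[p,q] = [q] − [p].
This gives a 5×10 integer matrix of rank 4; reducing to Smith normal form yields diagonal entries (1,1,1,1).

Boundary ∂_2: C_2 → C_1 maps a triangle to the signed sum of its edges. For instance
  ∂[0,3,4] = [3,4] − [0,4] + [0,3],
  ∂[0,1,4] = [1,4] − [0,4] + [0,1].
As a 10×5 matrix over Z this has rank 5, with invariant factors (1,1,1,1,1).

From H_k ≅ ker(∂_k) / im(∂_{k+1}) we obtain:

  H_0: rank C_0 − rank ∂_1 = 5 − 4 = 1, and the invariant factors of ∂_1 are all 1, so H_0 = Z.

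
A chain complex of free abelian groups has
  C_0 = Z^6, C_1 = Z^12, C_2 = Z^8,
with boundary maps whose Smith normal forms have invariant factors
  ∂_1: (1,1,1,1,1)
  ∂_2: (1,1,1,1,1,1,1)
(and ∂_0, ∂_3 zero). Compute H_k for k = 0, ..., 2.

H_0: b_0 = 6 − 0 − 5 = 1; torsion from ∂_1 factors > 1: none. So H_0 ≅ Z.
H_1: b_1 = 12 − 5 − 7 = 0; torsion from ∂_2 factors > 1: none. So H_1 ≅ 0.
H_2: b_2 = 8 − 7 − 0 = 1; torsion from ∂_3 factors > 1: none. So H_2 ≅ Z.

H_0 ≅ Z,  H_1 = 0,  H_2 ≅ Z.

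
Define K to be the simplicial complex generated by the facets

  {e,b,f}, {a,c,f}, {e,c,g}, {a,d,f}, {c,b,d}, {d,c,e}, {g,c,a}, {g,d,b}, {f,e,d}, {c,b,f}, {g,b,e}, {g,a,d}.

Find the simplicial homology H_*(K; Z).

K has 7 vertices, 18 edges, 12 triangles.
rank ∂_0 = 0, rank ∂_1 = 6 ⇒ b_0 = 7 − 0 − 6 = 1; all invariant factors of ∂_1 are 1 so no torsion. So H_0 = Z.
rank ∂_1 = 6, rank ∂_2 = 12 ⇒ b_1 = 18 − 6 − 12 = 0; ∂_2 has invariant factor(s) [2] giving torsion. So H_1 = Z/2.
rank ∂_2 = 12, rank ∂_3 = 0 ⇒ b_2 = 12 − 12 − 0 = 0. So H_2 = 0.

H_0 ≅ Z,  H_1 ≅ Z/2,  H_2 = 0.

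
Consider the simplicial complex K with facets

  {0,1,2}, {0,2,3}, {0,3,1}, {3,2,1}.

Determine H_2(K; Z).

H_2 ≅ Z.

K has 4 vertices, 6 edges, 4 triangles.
rank ∂_2 = 3, rank ∂_3 = 0 ⇒ b_2 = 4 − 3 − 0 = 1. So H_2 ≅ Z.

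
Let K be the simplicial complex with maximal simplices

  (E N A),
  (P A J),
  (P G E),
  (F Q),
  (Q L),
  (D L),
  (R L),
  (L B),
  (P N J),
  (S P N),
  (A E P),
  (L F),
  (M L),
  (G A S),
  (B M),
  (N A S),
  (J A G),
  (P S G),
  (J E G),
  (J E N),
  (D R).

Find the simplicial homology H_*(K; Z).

Fix the vertex order A < B < D < E < F < G < J < L < M < N < P < Q < R < S and write every simplex with vertices in increasing order. Then dim K = 2 and the simplices of K are:

  0-simplices (14): A, B, D, E, F, G, J, L, M, N, P, Q, R, S
  1-simplices (27): AE, AG, AJ, AN, AP, AS, BL, BM, DL, DR, EG, EJ, EN, EP, FL, FQ, GJ, GP, GS, JN, JP, LM, LQ, LR, NP, NS, PS
  2-simplices (12): AEN, AEP, AGJ, AGS, AJP, ANS, EGJ, EGP, EJN, GPS, JNP, NPS

so the chain groups are C_0 ≅ Z^14, C_1 ≅ Z^27, C_2 ≅ Z^12.

The boundary map ∂_1: C_1 → C_0 is given by ∂[p,q] = [q] − [p].
The 14×27 boundary matrix has rank 12 and Smith normal form diag(1,1,1,1,1,1,1,1,1,1,1,1).

∂_2: C_2 → C_1 sends each 2-simplex [p,q,r] to [q,r] − [p,r] + [p,q]. For instance
  ∂AEN = EN − AN + AE,
  ∂AGS = GS − AS + AG.
The 27×12 boundary matrix has rank 12 and Smith normal form diag(1,1,1,1,1,1,1,1,1,1,1,2).

Reading off H_k = ker ∂_k / im ∂_{k+1}:

  H_0: rank C_0 − rank ∂_1 = 14 − 12 = 2, and the invariant factors of ∂_1 are all 1, so H_0 ≅ Z^2.
  H_1: rank ker ∂_1 − rank ∂_2 = (27 − 12) − 12 = 3, and ∂_2 has invariant factor 2 > 1, so H_1 ≅ Z^3 ⊕ Z/2Z.
  H_2: rank ker ∂_2 − rank ∂_3 = (12 − 12) − 0 = 0, and there is no ∂_3, so H_2 ≅ 0.

As a check, the Euler characteristic is 14 − 27 + 12 = -1, which agrees with 2 − 3 + 0 = -1.

H_0 ≅ Z^2,  H_1 ≅ Z^3 ⊕ Z/2Z,  H_2 = 0.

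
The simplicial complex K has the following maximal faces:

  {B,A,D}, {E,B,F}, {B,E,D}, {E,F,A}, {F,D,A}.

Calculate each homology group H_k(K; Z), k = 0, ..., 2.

H_0 = Z,  H_1 = Z,  H_2 = 0.

Order the vertices as A < B < D < E < F. Listing each simplex with vertices in this order, K has dimension 2 with simplices:

  0-simplices (5): A, B, D, E, F
  1-simplices (10): AB, AD, AE, AF, BD, BE, BF, DE, DF, EF
  2-simplices (5): ABD, ADF, AEF, BDE, BEF

so the chain groups are C_0 ≅ Z^5, C_1 ≅ Z^10, C_2 ≅ Z^5.

Boundary ∂_1: C_1 → C_0 is given by ∂[p,q] = [q] − [p].
The resulting 5×10 matrix has rank 4, and its Smith normal form has invariant factors (1,1,1,1).

∂_2: C_2 → C_1 sends each 2-simplex [p,q,r] to [q,r] − [p,r] + [p,q]. For instance
  ∂AEF = EF − AF + AE,
  ∂BEF = EF − BF + BE.
The 10×5 boundary matrix has rank 5 and Smith normal form diag(1,1,1,1,1).

Reading off H_k = ker ∂_k / im ∂_{k+1}:

  H_0: rank C_0 − rank ∂_1 = 5 − 4 = 1, and the invariant factors of ∂_1 are all 1, so H_0 = Z.
  H_1: rank ker ∂_1 − rank ∂_2 = (10 − 4) − 5 = 1, and the invariant factors of ∂_2 are all 1, so H_1 = Z.
  H_2: rank ker ∂_2 − rank ∂_3 = (5 − 5) − 0 = 0, and there is no ∂_3, so H_2 = 0.

As a check, the Euler characteristic is 5 − 10 + 5 = 0, which agrees with 1 − 1 + 0 = 0.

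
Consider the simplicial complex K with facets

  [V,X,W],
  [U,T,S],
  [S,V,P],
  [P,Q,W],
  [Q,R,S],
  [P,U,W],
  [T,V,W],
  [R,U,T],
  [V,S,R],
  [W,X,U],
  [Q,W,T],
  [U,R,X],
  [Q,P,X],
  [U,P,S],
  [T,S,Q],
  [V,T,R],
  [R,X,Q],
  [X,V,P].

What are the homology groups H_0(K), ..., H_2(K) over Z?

Fix the vertex order P < Q < R < S < T < U < V < W < X and write every simplex with vertices in increasing order. Then dim K = 2 and the simplices of K are:

  0-simplices (9): P, Q, R, S, T, U, V, W, X
  1-simplices (27): PQ, PS, PU, PV, PW, PX, QR, QS, QT, QW, QX, RS, RT, RU, RV, RX, ST, SU, SV, TU, TV, TW, UW, UX, VW, VX, WX
  2-simplices (18): PQW, PQX, PSU, PSV, PUW, PVX, QRS, QRX, QST, QTW, RSV, RTU, RTV, RUX, STU, TVW, UWX, VWX

so the chain groups are C_0 ≅ Z^9, C_1 ≅ Z^27, C_2 ≅ Z^18.

The boundary map ∂_1: C_1 → C_0 maps an edge to its endpoints' difference, ∂[p,q] = q − p. For instance
  ∂SU = U − S.
The resulting 9×27 matrix has rank 8, and its Smith normal form has invariant factors (1,1,1,1,1,1,1,1).

Boundary ∂_2: C_2 → C_1 maps a triangle to the signed sum of its edges. For instance
  ∂PQX = QX − PX + PQ,
  ∂UWX = WX − UX + UW.
This gives a 27×18 integer matrix of rank 18; reducing to Smith normal form yields diagonal entries (1,1,1,1,1,1,1,1,1,1,1,1,1,1,1,1,1,2).

Reading off H_k = ker ∂_k / im ∂_{k+1}:

  H_0: rank C_0 − rank ∂_1 = 9 − 8 = 1, and the invariant factors of ∂_1 are all 1, so H_0 ≅ Z.
  H_1: rank ker ∂_1 − rank ∂_2 = (27 − 8) − 18 = 1, and ∂_2 has invariant factor 2 > 1, so H_1 ≅ Z ⊕ Z/2.
  H_2: rank ker ∂_2 − rank ∂_3 = (18 − 18) − 0 = 0, and there is no ∂_3, so H_2 ≅ 0.

As a check, the Euler characteristic is 9 − 27 + 18 = 0, which agrees with 1 − 1 + 0 = 0.

H_0 = Z,  H_1 = Z ⊕ Z/2,  H_2 = 0.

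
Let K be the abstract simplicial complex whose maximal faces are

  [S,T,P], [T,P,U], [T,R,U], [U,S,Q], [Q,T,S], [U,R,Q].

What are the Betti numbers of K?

Fix the vertex order P < Q < R < S < T < U and write every simplex with vertices in increasing order. Then dim K = 2 and the simplices of K are:

  0-simplices (6): P, Q, R, S, T, U
  1-simplices (12): PS, PT, PU, QR, QS, QT, QU, RT, RU, ST, SU, TU
  2-simplices (6): PST, PTU, QRU, QST, QSU, RTU

giving chain groups C_0 ≅ Z^6, C_1 ≅ Z^12, C_2 ≅ Z^6.

∂_1: C_1 → C_0 sends each edge [p,q] (with p < q) to q − p.
This gives a 6×12 integer matrix of rank 5; reducing to Smith normal form yields diagonal entries (1,1,1,1,1).

The boundary map ∂_2: C_2 → C_1 sends each 2-simplex [p,q,r] to [q,r] − [p,r] + [p,q]. For instance
  ∂QSU = SU − QU + QS,
  ∂RTU = TU − RU + RT.
The resulting 12×6 matrix has rank 6, and its Smith normal form has invariant factors (1,1,1,1,1,1).

Computing H_k = (kernel of ∂_k) / (image of ∂_{k+1}):

  H_0: rank C_0 − rank ∂_1 = 6 − 5 = 1, and the invariant factors of ∂_1 are all 1, so H_0 = Z.
  H_1: rank ker ∂_1 − rank ∂_2 = (12 − 5) − 6 = 1, and the invariant factors of ∂_2 are all 1, so H_1 = Z.
  H_2: rank ker ∂_2 − rank ∂_3 = (6 − 6) − 0 = 0, and there is no ∂_3, so H_2 = 0.

As a check, the Euler characteristic is 6 − 12 + 6 = 0, which agrees with 1 − 1 + 0 = 0.

Hence the Betti numbers are b_0 = 1, b_1 = 1, b_2 = 0.

b_0 = 1, b_1 = 1, b_2 = 0.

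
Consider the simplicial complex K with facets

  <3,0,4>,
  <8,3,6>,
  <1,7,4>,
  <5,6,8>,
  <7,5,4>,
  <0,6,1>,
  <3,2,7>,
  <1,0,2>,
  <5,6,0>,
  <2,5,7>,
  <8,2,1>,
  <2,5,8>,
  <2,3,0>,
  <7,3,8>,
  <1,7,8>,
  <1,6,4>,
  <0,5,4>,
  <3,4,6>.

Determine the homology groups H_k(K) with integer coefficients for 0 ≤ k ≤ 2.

K has 9 vertices, 27 edges, 18 triangles.
rank ∂_0 = 0, rank ∂_1 = 8 ⇒ b_0 = 9 − 0 − 8 = 1; all invariant factors of ∂_1 are 1 so no torsion. So H_0 ≅ Z.
rank ∂_1 = 8, rank ∂_2 = 18 ⇒ b_1 = 27 − 8 − 18 = 1; ∂_2 has invariant factor(s) [2] giving torsion. So H_1 ≅ Z ⊕ Z/2Z.
rank ∂_2 = 18, rank ∂_3 = 0 ⇒ b_2 = 18 − 18 − 0 = 0. So H_2 ≅ 0.

H_0 ≅ Z,  H_1 ≅ Z ⊕ Z/2Z,  H_2 = 0.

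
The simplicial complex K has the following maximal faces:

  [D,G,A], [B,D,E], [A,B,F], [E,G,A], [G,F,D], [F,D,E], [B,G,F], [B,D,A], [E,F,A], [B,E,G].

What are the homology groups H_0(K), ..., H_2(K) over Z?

Take the total order A < B < D < E < F < G on the vertex set. Then K (dimension 2) consists of the simplices:

  0-simplices (6): A, B, D, E, F, G
  1-simplices (15): AB, AD, AE, AF, AG, BD, BE, BF, BG, DE, DF, DG, EF, EG, FG
  2-simplices (10): ABD, ABF, ADG, AEF, AEG, BDE, BEG, BFG, DEF, DFG

Hence C_0 ≅ Z^6, C_1 ≅ Z^15, C_2 ≅ Z^10.

The boundary map ∂_1: C_1 → C_0 maps an edge to its endpoints' difference, ∂[p,q] = q − p. For instance
  ∂DG = G − D.
The 6×15 boundary matrix has rank 5 and Smith normal form diag(1,1,1,1,1).

The boundary map ∂_2: C_2 → C_1 sends each 2-simplex [p,q,r] to [q,r] − [p,r] + [p,q]. For instance
  ∂ABF = BF − AF + AB,
  ∂AEF = EF − AF + AE.
As a 15×10 matrix over Z this has rank 10, with invariant factors (1,1,1,1,1,1,1,1,1,2).

Now H_k = ker ∂_k / im ∂_{k+1}, so:

  H_0: rank C_0 − rank ∂_1 = 6 − 5 = 1, and the invariant factors of ∂_1 are all 1, so H_0 ≅ Z.
  H_1: rank ker ∂_1 − rank ∂_2 = (15 − 5) − 10 = 0, and ∂_2 has invariant factor 2 > 1, so H_1 ≅ Z/2.
  H_2: rank ker ∂_2 − rank ∂_3 = (10 − 10) − 0 = 0, and there is no ∂_3, so H_2 ≅ 0.

H_0 = Z,  H_1 = Z/2,  H_2 = 0.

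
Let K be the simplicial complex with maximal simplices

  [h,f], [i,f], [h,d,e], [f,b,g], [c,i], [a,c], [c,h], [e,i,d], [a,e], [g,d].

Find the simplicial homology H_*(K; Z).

H_0 ≅ Z,  H_1 ≅ Z^4,  H_2 = 0.

We work with the vertex ordering a < b < c < d < e < f < g < h < i. The simplices of K, each written with vertices in increasing order, are:

  0-simplices (9): a, b, c, d, e, f, g, h, i
  1-simplices (15): ac, ae, bf, bg, ch, ci, de, dg, dh, di, eh, ei, fg, fh, fi
  2-simplices (3): bfg, deh, dei

Hence C_0 ≅ Z^9, C_1 ≅ Z^15, C_2 ≅ Z^3.

The boundary map ∂_1: C_1 → C_0 maps an edge to its endpoints' difference, ∂[p,q] = q − p. For instance
  ∂ch = h − c.
As a 9×15 matrix over Z this has rank 8, with invariant factors (1,1,1,1,1,1,1,1).

∂_2: C_2 → C_1 maps a triangle to the signed sum of its edges. For instance
  ∂bfg = fg − bg + bf,
  ∂dei = ei − di + de.
This gives a 15×3 integer matrix of rank 3; reducing to Smith normal form yields diagonal entries (1,1,1).

Computing H_k = (kernel of ∂_k) / (image of ∂_{k+1}):

  H_0: rank C_0 − rank ∂_1 = 9 − 8 = 1, and the invariant factors of ∂_1 are all 1, so H_0 = Z.
  H_1: rank ker ∂_1 − rank ∂_2 = (15 − 8) − 3 = 4, and the invariant factors of ∂_2 are all 1, so H_1 = Z^4.
  H_2: rank ker ∂_2 − rank ∂_3 = (3 − 3) − 0 = 0, and there is no ∂_3, so H_2 = 0.

As a check, the Euler characteristic is 9 − 15 + 3 = -3, which agrees with 1 − 4 + 0 = -3.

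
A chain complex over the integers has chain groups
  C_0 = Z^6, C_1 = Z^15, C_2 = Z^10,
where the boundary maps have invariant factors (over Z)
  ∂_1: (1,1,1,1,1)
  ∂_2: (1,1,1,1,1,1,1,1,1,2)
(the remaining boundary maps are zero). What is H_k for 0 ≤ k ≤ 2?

H_0: b_0 = 6 − 0 − 5 = 1; torsion from ∂_1 factors > 1: none. So H_0 ≅ Z.
H_1: b_1 = 15 − 5 − 10 = 0; torsion from ∂_2 factors > 1: [2]. So H_1 ≅ Z/2.
H_2: b_2 = 10 − 10 − 0 = 0; torsion from ∂_3 factors > 1: none. So H_2 ≅ 0.

H_0 ≅ Z,  H_1 ≅ Z/2,  H_2 = 0.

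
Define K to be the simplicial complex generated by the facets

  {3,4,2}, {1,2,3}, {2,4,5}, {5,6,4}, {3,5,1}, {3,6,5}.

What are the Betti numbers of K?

Fix the vertex order 1 < 2 < 3 < 4 < 5 < 6 and write every simplex with vertices in increasing order. Then dim K = 2 and the simplices of K are:

  0-simplices (6): [1], [2], [3], [4], [5], [6]
  1-simplices (12): [1,2], [1,3], [1,5], [2,3], [2,4], [2,5], [3,4], [3,5], [3,6], [4,5], [4,6], [5,6]
  2-simplices (6): [1,2,3], [1,3,5], [2,3,4], [2,4,5], [3,5,6], [4,5,6]

Hence C_0 ≅ Z^6, C_1 ≅ Z^12, C_2 ≅ Z^6.

∂_1: C_1 → C_0 is given by ∂[p,q] = [q] − [p].
The resulting 6×12 matrix has rank 5, and its Smith normal form has invariant factors (1,1,1,1,1).

∂_2: C_2 → C_1 maps a triangle to the signed sum of its edges. For instance
  ∂[2,4,5] = [4,5] − [2,5] + [2,4],
  ∂[2,3,4] = [3,4] − [2,4] + [2,3].
The 12×6 boundary matrix has rank 6 and Smith normal form diag(1,1,1,1,1,1).

From H_k ≅ ker(∂_k) / im(∂_{k+1}) we obtain:

  H_0: rank C_0 − rank ∂_1 = 6 − 5 = 1, and the invariant factors of ∂_1 are all 1, so H_0 = Z.
  H_1: rank ker ∂_1 − rank ∂_2 = (12 − 5) − 6 = 1, and the invariant factors of ∂_2 are all 1, so H_1 = Z.
  H_2: rank ker ∂_2 − rank ∂_3 = (6 − 6) − 0 = 0, and there is no ∂_3, so H_2 = 0.

Hence the Betti numbers are b_0 = 1, b_1 = 1, b_2 = 0.

b_0 = 1, b_1 = 1, b_2 = 0.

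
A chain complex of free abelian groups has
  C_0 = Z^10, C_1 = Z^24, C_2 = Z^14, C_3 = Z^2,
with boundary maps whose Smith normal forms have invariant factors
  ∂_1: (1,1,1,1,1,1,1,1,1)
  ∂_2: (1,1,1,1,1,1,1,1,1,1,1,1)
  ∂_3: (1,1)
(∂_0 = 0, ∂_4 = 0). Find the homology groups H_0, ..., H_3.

H_0: b_0 = 10 − 0 − 9 = 1; torsion from ∂_1 factors > 1: none. So H_0 = Z.
H_1: b_1 = 24 − 9 − 12 = 3; torsion from ∂_2 factors > 1: none. So H_1 = Z^3.
H_2: b_2 = 14 − 12 − 2 = 0; torsion from ∂_3 factors > 1: none. So H_2 = 0.
H_3: b_3 = 2 − 2 − 0 = 0; torsion from ∂_4 factors > 1: none. So H_3 = 0.

H_0 = Z,  H_1 = Z^3,  H_2 = 0,  H_3 = 0.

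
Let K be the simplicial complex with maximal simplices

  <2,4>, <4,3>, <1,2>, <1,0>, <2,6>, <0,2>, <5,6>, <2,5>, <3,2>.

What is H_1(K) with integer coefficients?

H_1 = Z^3.

Order the vertices as 0 < 1 < 2 < 3 < 4 < 5 < 6. Listing each simplex with vertices in this order, K has dimension 1 with simplices:

  0-simplices (7): [0], [1], [2], [3], [4], [5], [6]
  1-simplices (9): [0,1], [0,2], [1,2], [2,3], [2,4], [2,5], [2,6], [3,4], [5,6]

so the chain groups are C_0 ≅ Z^7, C_1 ≅ Z^9.

The boundary map ∂_1: C_1 → C_0 is given by ∂[p,q] = [q] − [p].
The 7×9 boundary matrix has rank 6 and Smith normal form diag(1,1,1,1,1,1).

From H_k ≅ ker(∂_k) / im(∂_{k+1}) we obtain:

  H_1: rank ker ∂_1 − rank ∂_2 = (9 − 6) − 0 = 3, and there is no ∂_2, so H_1 = Z^3.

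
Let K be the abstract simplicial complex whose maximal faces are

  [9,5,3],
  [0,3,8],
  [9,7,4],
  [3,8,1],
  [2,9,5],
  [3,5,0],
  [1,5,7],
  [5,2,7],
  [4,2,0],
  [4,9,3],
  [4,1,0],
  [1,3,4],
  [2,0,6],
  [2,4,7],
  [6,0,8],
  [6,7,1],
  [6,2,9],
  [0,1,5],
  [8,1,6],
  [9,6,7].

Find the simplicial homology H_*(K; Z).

Fix the vertex order 0 < 1 < 2 < 3 < 4 < 5 < 6 < 7 < 8 < 9 and write every simplex with vertices in increasing order. Then dim K = 2 and the simplices of K are:

  0-simplices (10): [0], [1], [2], [3], [4], [5], [6], [7], [8], [9]
  1-simplices (30): (30 of them)
  2-simplices (20): (20 of them)

Hence C_0 ≅ Z^10, C_1 ≅ Z^30, C_2 ≅ Z^20.

The boundary map ∂_1: C_1 → C_0 is given by ∂[p,q] = [q] − [p]. For instance
  ∂[0,2] = [2] − [0].
As a 10×30 matrix over Z this has rank 9, with invariant factors (1,1,1,1,1,1,1,1,1).

The boundary map ∂_2: C_2 → C_1 acts by ∂[p,q,r] = [q,r] − [p,r] + [p,q]. For instance
  ∂[0,2,6] = [2,6] − [0,6] + [0,2],
  ∂[1,3,8] = [3,8] − [1,8] + [1,3].
The 30×20 boundary matrix has rank 20 and Smith normal form diag(1,1,1,1,1,1,1,1,1,1,1,1,1,1,1,1,1,1,1,2).

From H_k ≅ ker(∂_k) / im(∂_{k+1}) we obtain:

  H_0: rank C_0 − rank ∂_1 = 10 − 9 = 1, and the invariant factors of ∂_1 are all 1, so H_0 ≅ Z.
  H_1: rank ker ∂_1 − rank ∂_2 = (30 − 9) − 20 = 1, and ∂_2 has invariant factor 2 > 1, so H_1 ≅ Z ⊕ Z/2.
  H_2: rank ker ∂_2 − rank ∂_3 = (20 − 20) − 0 = 0, and there is no ∂_3, so H_2 ≅ 0.

As a check, the Euler characteristic is 10 − 30 + 20 = 0, which agrees with 1 − 1 + 0 = 0.
(K is a triangulation of the Klein bottle.)

H_0 ≅ Z,  H_1 ≅ Z ⊕ Z/2,  H_2 = 0.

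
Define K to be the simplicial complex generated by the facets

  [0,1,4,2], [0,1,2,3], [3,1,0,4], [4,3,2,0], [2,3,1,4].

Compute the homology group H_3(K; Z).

Fix the vertex order 0 < 1 < 2 < 3 < 4 and write every simplex with vertices in increasing order. Then dim K = 3 and the simplices of K are:

  0-simplices (5): [0], [1], [2], [3], [4]
  1-simplices (10): [0,1], [0,2], [0,3], [0,4], [1,2], [1,3], [1,4], [2,3], [2,4], [3,4]
  2-simplices (10): [0,1,2], [0,1,3], [0,1,4], [0,2,3], [0,2,4], [0,3,4], [1,2,3], [1,2,4], [1,3,4], [2,3,4]
  3-simplices (5): [0,1,2,3], [0,1,2,4], [0,1,3,4], [0,2,3,4], [1,2,3,4]

giving chain groups C_0 ≅ Z^5, C_1 ≅ Z^10, C_2 ≅ Z^10, C_3 ≅ Z^5.

Boundary ∂_1: C_1 → C_0 sends each edge [p,q] (with p < q) to q − p. For instance
  ∂[1,2] = [2] − [1].
The resulting 5×10 matrix has rank 4, and its Smith normal form has invariant factors (1,1,1,1).

Boundary ∂_2: C_2 → C_1 maps a triangle to the signed sum of its edges. For instance
  ∂[0,1,2] = [1,2] − [0,2] + [0,1],
  ∂[2,3,4] = [3,4] − [2,4] + [2,3].
The 10×10 boundary matrix has rank 6 and Smith normal form diag(1,1,1,1,1,1).

∂_3: C_3 → C_2 sends each 3-simplex σ to the alternating sum Σ_i (−1)^i (σ with its i-th vertex removed). For instance
  ∂[0,1,3,4] = [1,3,4] − [0,3,4] + [0,1,4] − [0,1,3],
  ∂[0,2,3,4] = [2,3,4] − [0,3,4] + [0,2,4] − [0,2,3].
The 10×5 boundary matrix has rank 4 and Smith normal form diag(1,1,1,1).

From H_k ≅ ker(∂_k) / im(∂_{k+1}) we obtain:

  H_3: rank ker ∂_3 − rank ∂_4 = (5 − 4) − 0 = 1, and there is no ∂_4, so H_3 ≅ Z.

(K is a triangulation of the 3-sphere S^3.)

H_3 ≅ Z.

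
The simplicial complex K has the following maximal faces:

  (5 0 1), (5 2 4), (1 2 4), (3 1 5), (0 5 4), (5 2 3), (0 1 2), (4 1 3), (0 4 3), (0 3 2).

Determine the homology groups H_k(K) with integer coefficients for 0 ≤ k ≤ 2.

Take the total order 0 < 1 < 2 < 3 < 4 < 5 on the vertex set. Then K (dimension 2) consists of the simplices:

  0-simplices (6): [0], [1], [2], [3], [4], [5]
  1-simplices (15): [0,1], [0,2], [0,3], [0,4], [0,5], [1,2], [1,3], [1,4], [1,5], [2,3], [2,4], [2,5], [3,4], [3,5], [4,5]
  2-simplices (10): [0,1,2], [0,1,5], [0,2,3], [0,3,4], [0,4,5], [1,2,4], [1,3,4], [1,3,5], [2,3,5], [2,4,5]

giving chain groups C_0 ≅ Z^6, C_1 ≅ Z^15, C_2 ≅ Z^10.

Boundary ∂_1: C_1 → C_0 is given by ∂[p,q] = [q] − [p]. For instance
  ∂[1,3] = [3] − [1].
The resulting 6×15 matrix has rank 5, and its Smith normal form has invariant factors (1,1,1,1,1).

∂_2: C_2 → C_1 sends each 2-simplex [p,q,r] to [q,r] − [p,r] + [p,q]. For instance
  ∂[1,3,5] = [3,5] − [1,5] + [1,3],
  ∂[0,2,3] = [2,3] − [0,3] + [0,2].
This gives a 15×10 integer matrix of rank 10; reducing to Smith normal form yields diagonal entries (1,1,1,1,1,1,1,1,1,2).

Computing H_k = (kernel of ∂_k) / (image of ∂_{k+1}):

  H_0: rank C_0 − rank ∂_1 = 6 − 5 = 1, and the invariant factors of ∂_1 are all 1, so H_0 ≅ Z.
  H_1: rank ker ∂_1 − rank ∂_2 = (15 − 5) − 10 = 0, and ∂_2 has invariant factor 2 > 1, so H_1 ≅ Z/2.
  H_2: rank ker ∂_2 − rank ∂_3 = (10 − 10) − 0 = 0, and there is no ∂_3, so H_2 ≅ 0.

As a check, the Euler characteristic is 6 − 15 + 10 = 1, which agrees with 1 − 0 + 0 = 1.

H_0 ≅ Z,  H_1 ≅ Z/2,  H_2 = 0.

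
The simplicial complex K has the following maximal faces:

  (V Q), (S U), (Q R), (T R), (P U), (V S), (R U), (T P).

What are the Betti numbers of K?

Fix the vertex order P < Q < R < S < T < U < V and write every simplex with vertices in increasing order. Then dim K = 1 and the simplices of K are:

  0-simplices (7): P, Q, R, S, T, U, V
  1-simplices (8): PT, PU, QR, QV, RT, RU, SU, SV

giving chain groups C_0 ≅ Z^7, C_1 ≅ Z^8.

∂_1: C_1 → C_0 maps an edge to its endpoints' difference, ∂[p,q] = q − p.
As a 7×8 matrix over Z this has rank 6, with invariant factors (1,1,1,1,1,1).

Computing H_k = (kernel of ∂_k) / (image of ∂_{k+1}):

  H_0: rank C_0 − rank ∂_1 = 7 − 6 = 1, and the invariant factors of ∂_1 are all 1, so H_0 = Z.
  H_1: rank ker ∂_1 − rank ∂_2 = (8 − 6) − 0 = 2, and there is no ∂_2, so H_1 = Z^2.

As a check, the Euler characteristic is 7 − 8 = -1, which agrees with 1 − 2 = -1.

Hence the Betti numbers are b_0 = 1, b_1 = 2.

b_0 = 1, b_1 = 2.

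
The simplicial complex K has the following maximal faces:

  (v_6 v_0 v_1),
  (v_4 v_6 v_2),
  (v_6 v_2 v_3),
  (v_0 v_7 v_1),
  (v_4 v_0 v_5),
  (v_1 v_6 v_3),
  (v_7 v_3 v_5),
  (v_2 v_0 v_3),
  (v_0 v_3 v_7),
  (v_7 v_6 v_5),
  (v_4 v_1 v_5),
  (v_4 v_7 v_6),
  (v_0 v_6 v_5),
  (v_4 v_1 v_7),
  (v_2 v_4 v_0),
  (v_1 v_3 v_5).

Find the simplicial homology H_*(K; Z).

H_0 ≅ Z,  H_1 ≅ Z^2,  H_2 ≅ Z.

K has 8 vertices, 24 edges, 16 triangles.
rank ∂_0 = 0, rank ∂_1 = 7 ⇒ b_0 = 8 − 0 − 7 = 1; all invariant factors of ∂_1 are 1 so no torsion. So H_0 = Z.
rank ∂_1 = 7, rank ∂_2 = 15 ⇒ b_1 = 24 − 7 − 15 = 2; all invariant factors of ∂_2 are 1 so no torsion. So H_1 = Z^2.
rank ∂_2 = 15, rank ∂_3 = 0 ⇒ b_2 = 16 − 15 − 0 = 1. So H_2 = Z.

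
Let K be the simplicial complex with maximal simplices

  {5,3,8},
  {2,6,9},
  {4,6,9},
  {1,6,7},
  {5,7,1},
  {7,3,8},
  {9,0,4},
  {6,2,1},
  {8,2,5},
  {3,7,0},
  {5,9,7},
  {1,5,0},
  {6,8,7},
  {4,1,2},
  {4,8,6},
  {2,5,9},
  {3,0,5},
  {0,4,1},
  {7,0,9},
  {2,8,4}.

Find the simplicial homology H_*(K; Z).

H_0 = Z,  H_1 = Z ⊕ Z/2Z,  H_2 = 0.

Fix the vertex order 0 < 1 < 2 < 3 < 4 < 5 < 6 < 7 < 8 < 9 and write every simplex with vertices in increasing order. Then dim K = 2 and the simplices of K are:

  0-simplices (10): [0], [1], [2], [3], [4], [5], [6], [7], [8], [9]
  1-simplices (30): (30 of them)
  2-simplices (20): (20 of them)

giving chain groups C_0 ≅ Z^10, C_1 ≅ Z^30, C_2 ≅ Z^20.

∂_1: C_1 → C_0 maps an edge to its endpoints' difference, ∂[p,q] = q − p.
This gives a 10×30 integer matrix of rank 9; reducing to Smith normal form yields diagonal entries (1,1,1,1,1,1,1,1,1).

∂_2: C_2 → C_1 maps a triangle to the signed sum of its edges. For instance
  ∂[5,7,9] = [7,9] − [5,9] + [5,7],
  ∂[0,3,5] = [3,5] − [0,5] + [0,3].
The resulting 30×20 matrix has rank 20, and its Smith normal form has invariant factors (1,1,1,1,1,1,1,1,1,1,1,1,1,1,1,1,1,1,1,2).

From H_k ≅ ker(∂_k) / im(∂_{k+1}) we obtain:

  H_0: rank C_0 − rank ∂_1 = 10 − 9 = 1, and the invariant factors of ∂_1 are all 1, so H_0 = Z.
  H_1: rank ker ∂_1 − rank ∂_2 = (30 − 9) − 20 = 1, and ∂_2 has invariant factor 2 > 1, so H_1 = Z ⊕ Z/2Z.
  H_2: rank ker ∂_2 − rank ∂_3 = (20 − 20) − 0 = 0, and there is no ∂_3, so H_2 = 0.

As a check, the Euler characteristic is 10 − 30 + 20 = 0, which agrees with 1 − 1 + 0 = 0.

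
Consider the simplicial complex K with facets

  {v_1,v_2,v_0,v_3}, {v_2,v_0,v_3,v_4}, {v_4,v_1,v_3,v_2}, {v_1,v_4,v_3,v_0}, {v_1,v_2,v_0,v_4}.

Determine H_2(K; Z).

Order the vertices as v_0 < v_1 < v_2 < v_3 < v_4. Listing each simplex with vertices in this order, K has dimension 3 with simplices:

  0-simplices (5): [v_0], [v_1], [v_2], [v_3], [v_4]
  1-simplices (10): [v_0,v_1], [v_0,v_2], [v_0,v_3], [v_0,v_4], [v_1,v_2], [v_1,v_3], [v_1,v_4], [v_2,v_3], [v_2,v_4], [v_3,v_4]
  2-simplices (10): [v_0,v_1,v_2], [v_0,v_1,v_3], [v_0,v_1,v_4], [v_0,v_2,v_3], [v_0,v_2,v_4], [v_0,v_3,v_4], [v_1,v_2,v_3], [v_1,v_2,v_4], [v_1,v_3,v_4], [v_2,v_3,v_4]
  3-simplices (5): [v_0,v_1,v_2,v_3], [v_0,v_1,v_2,v_4], [v_0,v_1,v_3,v_4], [v_0,v_2,v_3,v_4], [v_1,v_2,v_3,v_4]

Hence C_0 ≅ Z^5, C_1 ≅ Z^10, C_2 ≅ Z^10, C_3 ≅ Z^5.

∂_1: C_1 → C_0 sends each edge [p,q] (with p < q) to q − p.
As a 5×10 matrix over Z this has rank 4, with invariant factors (1,1,1,1).

The boundary map ∂_2: C_2 → C_1 sends each 2-simplex [p,q,r] to [q,r] − [p,r] + [p,q]. For instance
  ∂[v_0,v_2,v_4] = [v_2,v_4] − [v_0,v_4] + [v_0,v_2],
  ∂[v_0,v_3,v_4] = [v_3,v_4] − [v_0,v_4] + [v_0,v_3].
The 10×10 boundary matrix has rank 6 and Smith normal form diag(1,1,1,1,1,1).

∂_3: C_3 → C_2 sends each 3-simplex σ to the alternating sum Σ_i (−1)^i (σ with its i-th vertex removed). For instance
  ∂[v_1,v_2,v_3,v_4] = [v_2,v_3,v_4] − [v_1,v_3,v_4] + [v_1,v_2,v_4] − [v_1,v_2,v_3],
  ∂[v_0,v_1,v_2,v_4] = [v_1,v_2,v_4] − [v_0,v_2,v_4] + [v_0,v_1,v_4] − [v_0,v_1,v_2].
As a 10×5 matrix over Z this has rank 4, with invariant factors (1,1,1,1).

Reading off H_k = ker ∂_k / im ∂_{k+1}:

  H_2: rank ker ∂_2 − rank ∂_3 = (10 − 6) − 4 = 0, and the invariant factors of ∂_3 are all 1, so H_2 ≅ 0.

H_2 ≅ 0.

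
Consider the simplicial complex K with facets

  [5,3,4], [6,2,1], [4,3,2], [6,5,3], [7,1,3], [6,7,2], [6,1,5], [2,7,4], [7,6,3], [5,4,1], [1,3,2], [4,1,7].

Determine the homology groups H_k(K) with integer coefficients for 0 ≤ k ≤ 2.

We work with the vertex ordering 1 < 2 < 3 < 4 < 5 < 6 < 7. The simplices of K, each written with vertices in increasing order, are:

  0-simplices (7): [1], [2], [3], [4], [5], [6], [7]
  1-simplices (18): [1,2], [1,3], [1,4], [1,5], [1,6], [1,7], [2,3], [2,4], [2,6], [2,7], [3,4], [3,5], [3,6], [3,7], [4,5], [4,7], [5,6], [6,7]
  2-simplices (12): [1,2,3], [1,2,6], [1,3,7], [1,4,5], [1,4,7], [1,5,6], [2,3,4], [2,4,7], [2,6,7], [3,4,5], [3,5,6], [3,6,7]

giving chain groups C_0 ≅ Z^7, C_1 ≅ Z^18, C_2 ≅ Z^12.

The boundary map ∂_1: C_1 → C_0 is given by ∂[p,q] = [q] − [p].
The 7×18 boundary matrix has rank 6 and Smith normal form diag(1,1,1,1,1,1).

Boundary ∂_2: C_2 → C_1 maps a triangle to the signed sum of its edges. For instance
  ∂[1,2,3] = [2,3] − [1,3] + [1,2],
  ∂[1,3,7] = [3,7] − [1,7] + [1,3].
The resulting 18×12 matrix has rank 12, and its Smith normal form has invariant factors (1,1,1,1,1,1,1,1,1,1,1,2).

Now H_k = ker ∂_k / im ∂_{k+1}, so:

  H_0: rank C_0 − rank ∂_1 = 7 − 6 = 1, and the invariant factors of ∂_1 are all 1, so H_0 = Z.
  H_1: rank ker ∂_1 − rank ∂_2 = (18 − 6) − 12 = 0, and ∂_2 has invariant factor 2 > 1, so H_1 = Z/2.
  H_2: rank ker ∂_2 − rank ∂_3 = (12 − 12) − 0 = 0, and there is no ∂_3, so H_2 = 0.

H_0 = Z,  H_1 = Z/2,  H_2 = 0.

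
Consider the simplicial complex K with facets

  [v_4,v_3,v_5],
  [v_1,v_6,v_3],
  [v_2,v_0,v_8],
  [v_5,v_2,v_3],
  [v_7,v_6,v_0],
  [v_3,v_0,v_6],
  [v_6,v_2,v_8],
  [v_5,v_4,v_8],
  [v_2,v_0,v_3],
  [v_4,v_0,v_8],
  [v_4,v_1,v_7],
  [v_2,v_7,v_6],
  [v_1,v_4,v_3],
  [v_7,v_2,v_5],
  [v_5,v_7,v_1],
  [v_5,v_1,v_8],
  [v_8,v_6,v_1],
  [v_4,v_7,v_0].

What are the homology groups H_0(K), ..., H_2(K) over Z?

Fix the vertex order v_0 < v_1 < v_2 < v_3 < v_4 < v_5 < v_6 < v_7 < v_8 and write every simplex with vertices in increasing order. Then dim K = 2 and the simplices of K are:

  0-simplices (9): [v_0], [v_1], [v_2], [v_3], [v_4], [v_5], [v_6], [v_7], [v_8]
  1-simplices (27): (27 of them)
  2-simplices (18): (18 of them)

Hence C_0 ≅ Z^9, C_1 ≅ Z^27, C_2 ≅ Z^18.

The boundary map ∂_1: C_1 → C_0 is given by ∂[p,q] = [q] − [p]. For instance
  ∂[v_4,v_8] = [v_8] − [v_4].
This gives a 9×27 integer matrix of rank 8; reducing to Smith normal form yields diagonal entries (1,1,1,1,1,1,1,1).

Boundary ∂_2: C_2 → C_1 sends each 2-simplex [p,q,r] to [q,r] − [p,r] + [p,q]. For instance
  ∂[v_3,v_4,v_5] = [v_4,v_5] − [v_3,v_5] + [v_3,v_4],
  ∂[v_1,v_5,v_8] = [v_5,v_8] − [v_1,v_8] + [v_1,v_5].
As a 27×18 matrix over Z this has rank 18, with invariant factors (1,1,1,1,1,1,1,1,1,1,1,1,1,1,1,1,1,2).

Reading off H_k = ker ∂_k / im ∂_{k+1}:

  H_0: rank C_0 − rank ∂_1 = 9 − 8 = 1, and the invariant factors of ∂_1 are all 1, so H_0 = Z.
  H_1: rank ker ∂_1 − rank ∂_2 = (27 − 8) − 18 = 1, and ∂_2 has invariant factor 2 > 1, so H_1 = Z ⊕ Z/2.
  H_2: rank ker ∂_2 − rank ∂_3 = (18 − 18) − 0 = 0, and there is no ∂_3, so H_2 = 0.

As a check, the Euler characteristic is 9 − 27 + 18 = 0, which agrees with 1 − 1 + 0 = 0.
(K is a triangulation of the Klein bottle.)

H_0 = Z,  H_1 = Z ⊕ Z/2,  H_2 = 0.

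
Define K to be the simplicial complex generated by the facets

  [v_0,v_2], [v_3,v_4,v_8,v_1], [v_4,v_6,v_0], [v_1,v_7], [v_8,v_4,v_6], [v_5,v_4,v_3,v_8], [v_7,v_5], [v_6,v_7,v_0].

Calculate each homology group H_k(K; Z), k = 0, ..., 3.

Take the total order v_0 < v_1 < v_2 < v_3 < v_4 < v_5 < v_6 < v_7 < v_8 on the vertex set. Then K (dimension 3) consists of the simplices:

  0-simplices (9): [v_0], [v_1], [v_2], [v_3], [v_4], [v_5], [v_6], [v_7], [v_8]
  1-simplices (18): (18 of them)
  2-simplices (10): [v_0,v_4,v_6], [v_0,v_6,v_7], [v_1,v_3,v_4], [v_1,v_3,v_8], [v_1,v_4,v_8], [v_3,v_4,v_5], [v_3,v_4,v_8], [v_3,v_5,v_8], [v_4,v_5,v_8], [v_4,v_6,v_8]
  3-simplices (2): [v_1,v_3,v_4,v_8], [v_3,v_4,v_5,v_8]

giving chain groups C_0 ≅ Z^9, C_1 ≅ Z^18, C_2 ≅ Z^10, C_3 ≅ Z^2.

Boundary ∂_1: C_1 → C_0 maps an edge to its endpoints' difference, ∂[p,q] = q − p. For instance
  ∂[v_0,v_4] = [v_4] − [v_0].
As a 9×18 matrix over Z this has rank 8, with invariant factors (1,1,1,1,1,1,1,1).

Boundary ∂_2: C_2 → C_1 maps a triangle to the signed sum of its edges. For instance
  ∂[v_0,v_4,v_6] = [v_4,v_6] − [v_0,v_6] + [v_0,v_4],
  ∂[v_3,v_4,v_8] = [v_4,v_8] − [v_3,v_8] + [v_3,v_4].
The resulting 18×10 matrix has rank 8, and its Smith normal form has invariant factors (1,1,1,1,1,1,1,1).

Boundary ∂_3: C_3 → C_2 sends each 3-simplex σ to the alternating sum Σ_i (−1)^i (σ with its i-th vertex removed). For instance
  ∂[v_1,v_3,v_4,v_8] = [v_3,v_4,v_8] − [v_1,v_4,v_8] + [v_1,v_3,v_8] − [v_1,v_3,v_4],
  ∂[v_3,v_4,v_5,v_8] = [v_4,v_5,v_8] − [v_3,v_5,v_8] + [v_3,v_4,v_8] − [v_3,v_4,v_5].
The 10×2 boundary matrix has rank 2 and Smith normal form diag(1,1).

Reading off H_k = ker ∂_k / im ∂_{k+1}:

  H_0: rank C_0 − rank ∂_1 = 9 − 8 = 1, and the invariant factors of ∂_1 are all 1, so H_0 ≅ Z.
  H_1: rank ker ∂_1 − rank ∂_2 = (18 − 8) − 8 = 2, and the invariant factors of ∂_2 are all 1, so H_1 ≅ Z^2.
  H_2: rank ker ∂_2 − rank ∂_3 = (10 − 8) − 2 = 0, and the invariant factors of ∂_3 are all 1, so H_2 ≅ 0.
  H_3: rank ker ∂_3 − rank ∂_4 = (2 − 2) − 0 = 0, and there is no ∂_4, so H_3 ≅ 0.

As a check, the Euler characteristic is 9 − 18 + 10 − 2 = -1, which agrees with 1 − 2 + 0 − 0 = -1.

H_0 ≅ Z,  H_1 ≅ Z^2,  H_2 = 0,  H_3 = 0.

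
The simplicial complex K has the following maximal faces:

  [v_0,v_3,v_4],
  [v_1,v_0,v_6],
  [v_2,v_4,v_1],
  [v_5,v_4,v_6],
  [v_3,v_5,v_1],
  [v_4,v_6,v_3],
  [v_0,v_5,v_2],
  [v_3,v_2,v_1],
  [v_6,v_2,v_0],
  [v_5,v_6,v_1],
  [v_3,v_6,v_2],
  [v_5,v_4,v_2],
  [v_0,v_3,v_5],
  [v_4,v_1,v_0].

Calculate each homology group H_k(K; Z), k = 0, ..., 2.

Fix the vertex order v_0 < v_1 < v_2 < v_3 < v_4 < v_5 < v_6 and write every simplex with vertices in increasing order. Then dim K = 2 and the simplices of K are:

  0-simplices (7): [v_0], [v_1], [v_2], [v_3], [v_4], [v_5], [v_6]
  1-simplices (21): (21 of them)
  2-simplices (14): (14 of them)

Hence C_0 ≅ Z^7, C_1 ≅ Z^21, C_2 ≅ Z^14.

Boundary ∂_1: C_1 → C_0 is given by ∂[p,q] = [q] − [p].
As a 7×21 matrix over Z this has rank 6, with invariant factors (1,1,1,1,1,1).

Boundary ∂_2: C_2 → C_1 sends each 2-simplex [p,q,r] to [q,r] − [p,r] + [p,q]. For instance
  ∂[v_3,v_4,v_6] = [v_4,v_6] − [v_3,v_6] + [v_3,v_4],
  ∂[v_0,v_3,v_5] = [v_3,v_5] − [v_0,v_5] + [v_0,v_3].
This gives a 21×14 integer matrix of rank 13; reducing to Smith normal form yields diagonal entries (1,1,1,1,1,1,1,1,1,1,1,1,1).

Reading off H_k = ker ∂_k / im ∂_{k+1}:

  H_0: rank C_0 − rank ∂_1 = 7 − 6 = 1, and the invariant factors of ∂_1 are all 1, so H_0 = Z.
  H_1: rank ker ∂_1 − rank ∂_2 = (21 − 6) − 13 = 2, and the invariant factors of ∂_2 are all 1, so H_1 = Z^2.
  H_2: rank ker ∂_2 − rank ∂_3 = (14 − 13) − 0 = 1, and there is no ∂_3, so H_2 = Z.

As a check, the Euler characteristic is 7 − 21 + 14 = 0, which agrees with 1 − 2 + 1 = 0.
(K is a triangulation of the torus T^2.)

H_0 = Z,  H_1 = Z^2,  H_2 = Z.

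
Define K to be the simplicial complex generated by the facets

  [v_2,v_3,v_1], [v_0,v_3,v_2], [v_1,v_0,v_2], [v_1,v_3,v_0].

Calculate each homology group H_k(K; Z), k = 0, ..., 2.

H_0 = Z,  H_1 = 0,  H_2 = Z.

We work with the vertex ordering v_0 < v_1 < v_2 < v_3. The simplices of K, each written with vertices in increasing order, are:

  0-simplices (4): [v_0], [v_1], [v_2], [v_3]
  1-simplices (6): [v_0,v_1], [v_0,v_2], [v_0,v_3], [v_1,v_2], [v_1,v_3], [v_2,v_3]
  2-simplices (4): [v_0,v_1,v_2], [v_0,v_1,v_3], [v_0,v_2,v_3], [v_1,v_2,v_3]

giving chain groups C_0 ≅ Z^4, C_1 ≅ Z^6, C_2 ≅ Z^4.

The boundary map ∂_1: C_1 → C_0 maps an edge to its endpoints' difference, ∂[p,q] = q − p. For instance
  ∂[v_0,v_2] = [v_2] − [v_0].
This gives a 4×6 integer matrix of rank 3; reducing to Smith normal form yields diagonal entries (1,1,1).

Boundary ∂_2: C_2 → C_1 maps a triangle to the signed sum of its edges. For instance
  ∂[v_0,v_1,v_3] = [v_1,v_3] − [v_0,v_3] + [v_0,v_1],
  ∂[v_0,v_2,v_3] = [v_2,v_3] − [v_0,v_3] + [v_0,v_2].
This gives a 6×4 integer matrix of rank 3; reducing to Smith normal form yields diagonal entries (1,1,1).

Reading off H_k = ker ∂_k / im ∂_{k+1}:

  H_0: rank C_0 − rank ∂_1 = 4 − 3 = 1, and the invariant factors of ∂_1 are all 1, so H_0 = Z.
  H_1: rank ker ∂_1 − rank ∂_2 = (6 − 3) − 3 = 0, and the invariant factors of ∂_2 are all 1, so H_1 = 0.
  H_2: rank ker ∂_2 − rank ∂_3 = (4 − 3) − 0 = 1, and there is no ∂_3, so H_2 = Z.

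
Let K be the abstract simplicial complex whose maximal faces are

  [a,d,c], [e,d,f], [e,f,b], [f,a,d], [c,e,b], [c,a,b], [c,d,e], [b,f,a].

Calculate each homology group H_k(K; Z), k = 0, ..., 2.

H_0 = Z,  H_1 = 0,  H_2 = Z.

Order the vertices as a < b < c < d < e < f. Listing each simplex with vertices in this order, K has dimension 2 with simplices:

  0-simplices (6): a, b, c, d, e, f
  1-simplices (12): ab, ac, ad, af, bc, be, bf, cd, ce, de, df, ef
  2-simplices (8): abc, abf, acd, adf, bce, bef, cde, def

so the chain groups are C_0 ≅ Z^6, C_1 ≅ Z^12, C_2 ≅ Z^8.

The boundary map ∂_1: C_1 → C_0 sends each edge [p,q] (with p < q) to q − p.
The resulting 6×12 matrix has rank 5, and its Smith normal form has invariant factors (1,1,1,1,1).

Boundary ∂_2: C_2 → C_1 sends each 2-simplex [p,q,r] to [q,r] − [p,r] + [p,q]. For instance
  ∂abf = bf − af + ab,
  ∂def = ef − df + de.
The 12×8 boundary matrix has rank 7 and Smith normal form diag(1,1,1,1,1,1,1).

Computing H_k = (kernel of ∂_k) / (image of ∂_{k+1}):

  H_0: rank C_0 − rank ∂_1 = 6 − 5 = 1, and the invariant factors of ∂_1 are all 1, so H_0 = Z.
  H_1: rank ker ∂_1 − rank ∂_2 = (12 − 5) − 7 = 0, and the invariant factors of ∂_2 are all 1, so H_1 = 0.
  H_2: rank ker ∂_2 − rank ∂_3 = (8 − 7) − 0 = 1, and there is no ∂_3, so H_2 = Z.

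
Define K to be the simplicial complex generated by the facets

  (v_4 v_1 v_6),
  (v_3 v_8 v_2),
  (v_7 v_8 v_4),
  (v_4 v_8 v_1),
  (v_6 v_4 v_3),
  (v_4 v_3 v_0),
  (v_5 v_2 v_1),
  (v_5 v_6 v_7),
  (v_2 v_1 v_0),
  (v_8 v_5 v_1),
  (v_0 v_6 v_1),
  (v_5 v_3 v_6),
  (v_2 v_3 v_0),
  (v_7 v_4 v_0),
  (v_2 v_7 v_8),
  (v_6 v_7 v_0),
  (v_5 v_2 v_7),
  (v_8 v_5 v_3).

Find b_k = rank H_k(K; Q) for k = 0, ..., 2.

b_0 = 1, b_1 = 1, b_2 = 0.

Order the vertices as v_0 < v_1 < v_2 < v_3 < v_4 < v_5 < v_6 < v_7 < v_8. Listing each simplex with vertices in this order, K has dimension 2 with simplices:

  0-simplices (9): [v_0], [v_1], [v_2], [v_3], [v_4], [v_5], [v_6], [v_7], [v_8]
  1-simplices (27): (27 of them)
  2-simplices (18): (18 of them)

so the chain groups are C_0 ≅ Z^9, C_1 ≅ Z^27, C_2 ≅ Z^18.

The boundary map ∂_1: C_1 → C_0 maps an edge to its endpoints' difference, ∂[p,q] = q − p. For instance
  ∂[v_6,v_7] = [v_7] − [v_6].
As a 9×27 matrix over Z this has rank 8, with invariant factors (1,1,1,1,1,1,1,1).

Boundary ∂_2: C_2 → C_1 acts by ∂[p,q,r] = [q,r] − [p,r] + [p,q]. For instance
  ∂[v_0,v_1,v_6] = [v_1,v_6] − [v_0,v_6] + [v_0,v_1],
  ∂[v_3,v_4,v_6] = [v_4,v_6] − [v_3,v_6] + [v_3,v_4].
The 27×18 boundary matrix has rank 18 and Smith normal form diag(1,1,1,1,1,1,1,1,1,1,1,1,1,1,1,1,1,2).

Now H_k = ker ∂_k / im ∂_{k+1}, so:

  H_0: rank C_0 − rank ∂_1 = 9 − 8 = 1, and the invariant factors of ∂_1 are all 1, so H_0 ≅ Z.
  H_1: rank ker ∂_1 − rank ∂_2 = (27 − 8) − 18 = 1, and ∂_2 has invariant factor 2 > 1, so H_1 ≅ Z ⊕ Z/2Z.
  H_2: rank ker ∂_2 − rank ∂_3 = (18 − 18) − 0 = 0, and there is no ∂_3, so H_2 ≅ 0.

Hence the Betti numbers are b_0 = 1, b_1 = 1, b_2 = 0.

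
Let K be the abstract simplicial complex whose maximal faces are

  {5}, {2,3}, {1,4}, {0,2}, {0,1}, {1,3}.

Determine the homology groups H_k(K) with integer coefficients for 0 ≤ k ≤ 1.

H_0 = Z^2,  H_1 = Z.

Fix the vertex order 0 < 1 < 2 < 3 < 4 < 5 and write every simplex with vertices in increasing order. Then dim K = 1 and the simplices of K are:

  0-simplices (6): [0], [1], [2], [3], [4], [5]
  1-simplices (5): [0,1], [0,2], [1,3], [1,4], [2,3]

giving chain groups C_0 ≅ Z^6, C_1 ≅ Z^5.

Boundary ∂_1: C_1 → C_0 maps an edge to its endpoints' difference, ∂[p,q] = q − p. For instance
  ∂[2,3] = [3] − [2].
As a 6×5 matrix over Z this has rank 4, with invariant factors (1,1,1,1).

Reading off H_k = ker ∂_k / im ∂_{k+1}:

  H_0: rank C_0 − rank ∂_1 = 6 − 4 = 2, and the invariant factors of ∂_1 are all 1, so H_0 ≅ Z^2.
  H_1: rank ker ∂_1 − rank ∂_2 = (5 − 4) − 0 = 1, and there is no ∂_2, so H_1 ≅ Z.

As a check, the Euler characteristic is 6 − 5 = 1, which agrees with 2 − 1 = 1.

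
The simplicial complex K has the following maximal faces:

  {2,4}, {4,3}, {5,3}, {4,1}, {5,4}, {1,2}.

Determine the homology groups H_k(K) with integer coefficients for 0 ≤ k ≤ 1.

H_0 = Z,  H_1 = Z^2.

We work with the vertex ordering 1 < 2 < 3 < 4 < 5. The simplices of K, each written with vertices in increasing order, are:

  0-simplices (5): [1], [2], [3], [4], [5]
  1-simplices (6): [1,2], [1,4], [2,4], [3,4], [3,5], [4,5]

Hence C_0 ≅ Z^5, C_1 ≅ Z^6.

∂_1: C_1 → C_0 sends each edge [p,q] (with p < q) to q − p.
The resulting 5×6 matrix has rank 4, and its Smith normal form has invariant factors (1,1,1,1).

Now H_k = ker ∂_k / im ∂_{k+1}, so:

  H_0: rank C_0 − rank ∂_1 = 5 − 4 = 1, and the invariant factors of ∂_1 are all 1, so H_0 ≅ Z.
  H_1: rank ker ∂_1 − rank ∂_2 = (6 − 4) − 0 = 2, and there is no ∂_2, so H_1 ≅ Z^2.

As a check, the Euler characteristic is 5 − 6 = -1, which agrees with 1 − 2 = -1.
(K is a triangulation of a wedge of 2 circles.)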